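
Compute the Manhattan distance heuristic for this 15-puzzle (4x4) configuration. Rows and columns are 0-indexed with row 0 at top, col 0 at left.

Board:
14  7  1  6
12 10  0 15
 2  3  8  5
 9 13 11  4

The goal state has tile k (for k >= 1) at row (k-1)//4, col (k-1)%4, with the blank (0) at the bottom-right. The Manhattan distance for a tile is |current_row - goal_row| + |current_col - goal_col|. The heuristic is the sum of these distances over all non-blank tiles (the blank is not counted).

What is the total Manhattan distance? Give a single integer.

Answer: 37

Derivation:
Tile 14: at (0,0), goal (3,1), distance |0-3|+|0-1| = 4
Tile 7: at (0,1), goal (1,2), distance |0-1|+|1-2| = 2
Tile 1: at (0,2), goal (0,0), distance |0-0|+|2-0| = 2
Tile 6: at (0,3), goal (1,1), distance |0-1|+|3-1| = 3
Tile 12: at (1,0), goal (2,3), distance |1-2|+|0-3| = 4
Tile 10: at (1,1), goal (2,1), distance |1-2|+|1-1| = 1
Tile 15: at (1,3), goal (3,2), distance |1-3|+|3-2| = 3
Tile 2: at (2,0), goal (0,1), distance |2-0|+|0-1| = 3
Tile 3: at (2,1), goal (0,2), distance |2-0|+|1-2| = 3
Tile 8: at (2,2), goal (1,3), distance |2-1|+|2-3| = 2
Tile 5: at (2,3), goal (1,0), distance |2-1|+|3-0| = 4
Tile 9: at (3,0), goal (2,0), distance |3-2|+|0-0| = 1
Tile 13: at (3,1), goal (3,0), distance |3-3|+|1-0| = 1
Tile 11: at (3,2), goal (2,2), distance |3-2|+|2-2| = 1
Tile 4: at (3,3), goal (0,3), distance |3-0|+|3-3| = 3
Sum: 4 + 2 + 2 + 3 + 4 + 1 + 3 + 3 + 3 + 2 + 4 + 1 + 1 + 1 + 3 = 37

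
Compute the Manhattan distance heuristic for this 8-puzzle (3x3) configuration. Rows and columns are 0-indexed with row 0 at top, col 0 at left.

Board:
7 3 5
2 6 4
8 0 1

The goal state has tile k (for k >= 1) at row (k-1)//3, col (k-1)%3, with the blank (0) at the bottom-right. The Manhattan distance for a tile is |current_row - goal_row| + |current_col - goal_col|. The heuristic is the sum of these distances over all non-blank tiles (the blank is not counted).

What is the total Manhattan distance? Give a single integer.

Answer: 15

Derivation:
Tile 7: (0,0)->(2,0) = 2
Tile 3: (0,1)->(0,2) = 1
Tile 5: (0,2)->(1,1) = 2
Tile 2: (1,0)->(0,1) = 2
Tile 6: (1,1)->(1,2) = 1
Tile 4: (1,2)->(1,0) = 2
Tile 8: (2,0)->(2,1) = 1
Tile 1: (2,2)->(0,0) = 4
Sum: 2 + 1 + 2 + 2 + 1 + 2 + 1 + 4 = 15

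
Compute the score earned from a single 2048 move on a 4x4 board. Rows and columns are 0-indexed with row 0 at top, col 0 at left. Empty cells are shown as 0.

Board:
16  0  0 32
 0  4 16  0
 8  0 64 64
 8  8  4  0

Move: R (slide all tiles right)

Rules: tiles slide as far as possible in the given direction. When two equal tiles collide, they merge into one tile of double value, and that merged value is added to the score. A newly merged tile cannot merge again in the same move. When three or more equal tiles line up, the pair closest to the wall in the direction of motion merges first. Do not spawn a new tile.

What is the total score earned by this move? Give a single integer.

Answer: 144

Derivation:
Slide right:
row 0: [16, 0, 0, 32] -> [0, 0, 16, 32]  score +0 (running 0)
row 1: [0, 4, 16, 0] -> [0, 0, 4, 16]  score +0 (running 0)
row 2: [8, 0, 64, 64] -> [0, 0, 8, 128]  score +128 (running 128)
row 3: [8, 8, 4, 0] -> [0, 0, 16, 4]  score +16 (running 144)
Board after move:
  0   0  16  32
  0   0   4  16
  0   0   8 128
  0   0  16   4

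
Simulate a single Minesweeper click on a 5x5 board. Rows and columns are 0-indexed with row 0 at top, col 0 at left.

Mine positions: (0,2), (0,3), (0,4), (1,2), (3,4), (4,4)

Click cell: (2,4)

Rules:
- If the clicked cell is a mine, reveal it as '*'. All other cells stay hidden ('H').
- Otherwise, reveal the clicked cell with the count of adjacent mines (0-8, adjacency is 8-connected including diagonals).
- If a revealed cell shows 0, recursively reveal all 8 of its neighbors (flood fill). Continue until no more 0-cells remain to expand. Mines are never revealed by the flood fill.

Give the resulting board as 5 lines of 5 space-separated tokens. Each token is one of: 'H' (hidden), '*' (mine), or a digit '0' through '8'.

H H H H H
H H H H H
H H H H 1
H H H H H
H H H H H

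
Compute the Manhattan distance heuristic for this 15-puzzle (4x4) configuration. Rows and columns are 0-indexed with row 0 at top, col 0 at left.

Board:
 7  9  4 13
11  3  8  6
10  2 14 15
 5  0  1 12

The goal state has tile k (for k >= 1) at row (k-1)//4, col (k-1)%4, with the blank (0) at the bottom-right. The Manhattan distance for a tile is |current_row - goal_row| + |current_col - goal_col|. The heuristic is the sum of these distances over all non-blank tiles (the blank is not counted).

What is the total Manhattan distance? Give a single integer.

Tile 7: at (0,0), goal (1,2), distance |0-1|+|0-2| = 3
Tile 9: at (0,1), goal (2,0), distance |0-2|+|1-0| = 3
Tile 4: at (0,2), goal (0,3), distance |0-0|+|2-3| = 1
Tile 13: at (0,3), goal (3,0), distance |0-3|+|3-0| = 6
Tile 11: at (1,0), goal (2,2), distance |1-2|+|0-2| = 3
Tile 3: at (1,1), goal (0,2), distance |1-0|+|1-2| = 2
Tile 8: at (1,2), goal (1,3), distance |1-1|+|2-3| = 1
Tile 6: at (1,3), goal (1,1), distance |1-1|+|3-1| = 2
Tile 10: at (2,0), goal (2,1), distance |2-2|+|0-1| = 1
Tile 2: at (2,1), goal (0,1), distance |2-0|+|1-1| = 2
Tile 14: at (2,2), goal (3,1), distance |2-3|+|2-1| = 2
Tile 15: at (2,3), goal (3,2), distance |2-3|+|3-2| = 2
Tile 5: at (3,0), goal (1,0), distance |3-1|+|0-0| = 2
Tile 1: at (3,2), goal (0,0), distance |3-0|+|2-0| = 5
Tile 12: at (3,3), goal (2,3), distance |3-2|+|3-3| = 1
Sum: 3 + 3 + 1 + 6 + 3 + 2 + 1 + 2 + 1 + 2 + 2 + 2 + 2 + 5 + 1 = 36

Answer: 36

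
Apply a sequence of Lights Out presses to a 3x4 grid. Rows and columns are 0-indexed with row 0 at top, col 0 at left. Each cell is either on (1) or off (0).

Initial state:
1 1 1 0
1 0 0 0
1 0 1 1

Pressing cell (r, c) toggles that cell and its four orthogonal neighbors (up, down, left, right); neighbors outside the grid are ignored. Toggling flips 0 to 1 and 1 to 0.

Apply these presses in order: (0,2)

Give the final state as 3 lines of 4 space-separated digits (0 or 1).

After press 1 at (0,2):
1 0 0 1
1 0 1 0
1 0 1 1

Answer: 1 0 0 1
1 0 1 0
1 0 1 1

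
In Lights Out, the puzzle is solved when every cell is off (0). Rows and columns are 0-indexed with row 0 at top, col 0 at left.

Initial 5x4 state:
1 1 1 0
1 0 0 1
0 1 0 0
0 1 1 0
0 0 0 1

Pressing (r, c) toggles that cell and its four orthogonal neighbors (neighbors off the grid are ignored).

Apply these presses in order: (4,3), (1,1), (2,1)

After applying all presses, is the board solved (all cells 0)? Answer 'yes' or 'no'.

Answer: no

Derivation:
After press 1 at (4,3):
1 1 1 0
1 0 0 1
0 1 0 0
0 1 1 1
0 0 1 0

After press 2 at (1,1):
1 0 1 0
0 1 1 1
0 0 0 0
0 1 1 1
0 0 1 0

After press 3 at (2,1):
1 0 1 0
0 0 1 1
1 1 1 0
0 0 1 1
0 0 1 0

Lights still on: 10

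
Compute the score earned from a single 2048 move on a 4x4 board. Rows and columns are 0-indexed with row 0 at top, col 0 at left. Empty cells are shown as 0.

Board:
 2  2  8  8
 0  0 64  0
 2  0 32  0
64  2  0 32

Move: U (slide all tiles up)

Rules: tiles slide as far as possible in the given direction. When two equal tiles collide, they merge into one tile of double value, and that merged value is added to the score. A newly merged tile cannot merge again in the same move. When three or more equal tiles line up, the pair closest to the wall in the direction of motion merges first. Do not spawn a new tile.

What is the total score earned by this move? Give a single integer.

Answer: 8

Derivation:
Slide up:
col 0: [2, 0, 2, 64] -> [4, 64, 0, 0]  score +4 (running 4)
col 1: [2, 0, 0, 2] -> [4, 0, 0, 0]  score +4 (running 8)
col 2: [8, 64, 32, 0] -> [8, 64, 32, 0]  score +0 (running 8)
col 3: [8, 0, 0, 32] -> [8, 32, 0, 0]  score +0 (running 8)
Board after move:
 4  4  8  8
64  0 64 32
 0  0 32  0
 0  0  0  0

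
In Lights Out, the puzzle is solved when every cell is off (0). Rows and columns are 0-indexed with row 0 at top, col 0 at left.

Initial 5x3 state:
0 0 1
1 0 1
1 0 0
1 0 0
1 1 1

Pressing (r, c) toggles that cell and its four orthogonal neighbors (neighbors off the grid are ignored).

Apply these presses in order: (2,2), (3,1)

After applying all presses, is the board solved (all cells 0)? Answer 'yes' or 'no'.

After press 1 at (2,2):
0 0 1
1 0 0
1 1 1
1 0 1
1 1 1

After press 2 at (3,1):
0 0 1
1 0 0
1 0 1
0 1 0
1 0 1

Lights still on: 7

Answer: no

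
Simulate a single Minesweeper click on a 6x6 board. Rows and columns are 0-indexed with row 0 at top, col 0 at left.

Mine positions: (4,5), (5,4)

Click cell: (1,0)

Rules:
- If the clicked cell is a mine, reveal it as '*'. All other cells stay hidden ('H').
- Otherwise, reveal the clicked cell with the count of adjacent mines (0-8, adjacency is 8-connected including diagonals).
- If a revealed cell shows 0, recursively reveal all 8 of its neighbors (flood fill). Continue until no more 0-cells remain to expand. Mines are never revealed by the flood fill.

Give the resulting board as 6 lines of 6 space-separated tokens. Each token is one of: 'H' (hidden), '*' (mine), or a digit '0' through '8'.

0 0 0 0 0 0
0 0 0 0 0 0
0 0 0 0 0 0
0 0 0 0 1 1
0 0 0 1 2 H
0 0 0 1 H H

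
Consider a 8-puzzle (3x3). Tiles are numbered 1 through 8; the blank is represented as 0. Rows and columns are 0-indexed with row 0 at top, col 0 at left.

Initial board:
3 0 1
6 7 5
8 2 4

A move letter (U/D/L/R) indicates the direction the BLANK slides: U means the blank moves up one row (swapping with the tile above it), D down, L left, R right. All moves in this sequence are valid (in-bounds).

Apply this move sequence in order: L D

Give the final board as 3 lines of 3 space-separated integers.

After move 1 (L):
0 3 1
6 7 5
8 2 4

After move 2 (D):
6 3 1
0 7 5
8 2 4

Answer: 6 3 1
0 7 5
8 2 4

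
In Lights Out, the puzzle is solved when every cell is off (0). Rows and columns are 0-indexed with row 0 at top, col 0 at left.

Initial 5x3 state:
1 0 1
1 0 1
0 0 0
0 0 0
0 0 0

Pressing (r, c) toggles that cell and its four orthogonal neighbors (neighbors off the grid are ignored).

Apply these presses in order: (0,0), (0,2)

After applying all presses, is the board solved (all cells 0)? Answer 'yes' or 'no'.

Answer: yes

Derivation:
After press 1 at (0,0):
0 1 1
0 0 1
0 0 0
0 0 0
0 0 0

After press 2 at (0,2):
0 0 0
0 0 0
0 0 0
0 0 0
0 0 0

Lights still on: 0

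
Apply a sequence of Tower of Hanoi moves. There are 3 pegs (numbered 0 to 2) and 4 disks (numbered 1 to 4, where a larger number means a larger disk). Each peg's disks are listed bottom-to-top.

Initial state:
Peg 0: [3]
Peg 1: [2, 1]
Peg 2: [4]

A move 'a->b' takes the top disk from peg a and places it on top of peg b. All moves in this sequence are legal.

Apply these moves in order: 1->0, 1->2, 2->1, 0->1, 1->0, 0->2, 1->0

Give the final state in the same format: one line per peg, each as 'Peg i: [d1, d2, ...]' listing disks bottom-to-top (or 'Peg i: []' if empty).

Answer: Peg 0: [3, 2]
Peg 1: []
Peg 2: [4, 1]

Derivation:
After move 1 (1->0):
Peg 0: [3, 1]
Peg 1: [2]
Peg 2: [4]

After move 2 (1->2):
Peg 0: [3, 1]
Peg 1: []
Peg 2: [4, 2]

After move 3 (2->1):
Peg 0: [3, 1]
Peg 1: [2]
Peg 2: [4]

After move 4 (0->1):
Peg 0: [3]
Peg 1: [2, 1]
Peg 2: [4]

After move 5 (1->0):
Peg 0: [3, 1]
Peg 1: [2]
Peg 2: [4]

After move 6 (0->2):
Peg 0: [3]
Peg 1: [2]
Peg 2: [4, 1]

After move 7 (1->0):
Peg 0: [3, 2]
Peg 1: []
Peg 2: [4, 1]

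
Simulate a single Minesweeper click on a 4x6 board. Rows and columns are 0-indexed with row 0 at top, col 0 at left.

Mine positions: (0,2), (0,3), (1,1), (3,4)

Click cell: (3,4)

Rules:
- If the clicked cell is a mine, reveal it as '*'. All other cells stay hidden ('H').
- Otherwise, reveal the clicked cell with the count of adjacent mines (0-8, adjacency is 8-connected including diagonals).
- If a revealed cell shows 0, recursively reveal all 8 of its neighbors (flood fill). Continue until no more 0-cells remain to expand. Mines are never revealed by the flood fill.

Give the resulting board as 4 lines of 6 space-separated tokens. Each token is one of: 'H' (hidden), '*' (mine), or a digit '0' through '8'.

H H H H H H
H H H H H H
H H H H H H
H H H H * H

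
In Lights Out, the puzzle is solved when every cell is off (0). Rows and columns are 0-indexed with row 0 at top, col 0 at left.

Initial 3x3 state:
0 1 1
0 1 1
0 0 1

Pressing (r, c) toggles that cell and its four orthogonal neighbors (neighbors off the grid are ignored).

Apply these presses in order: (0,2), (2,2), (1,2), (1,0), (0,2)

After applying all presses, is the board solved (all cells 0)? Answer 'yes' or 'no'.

Answer: no

Derivation:
After press 1 at (0,2):
0 0 0
0 1 0
0 0 1

After press 2 at (2,2):
0 0 0
0 1 1
0 1 0

After press 3 at (1,2):
0 0 1
0 0 0
0 1 1

After press 4 at (1,0):
1 0 1
1 1 0
1 1 1

After press 5 at (0,2):
1 1 0
1 1 1
1 1 1

Lights still on: 8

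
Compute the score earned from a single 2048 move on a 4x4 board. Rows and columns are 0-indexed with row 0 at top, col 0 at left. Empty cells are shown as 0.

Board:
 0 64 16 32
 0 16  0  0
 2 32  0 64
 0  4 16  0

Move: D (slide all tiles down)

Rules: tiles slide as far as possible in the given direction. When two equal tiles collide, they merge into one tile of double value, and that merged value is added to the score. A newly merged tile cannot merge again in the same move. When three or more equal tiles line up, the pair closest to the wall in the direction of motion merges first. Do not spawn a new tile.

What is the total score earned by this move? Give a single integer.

Slide down:
col 0: [0, 0, 2, 0] -> [0, 0, 0, 2]  score +0 (running 0)
col 1: [64, 16, 32, 4] -> [64, 16, 32, 4]  score +0 (running 0)
col 2: [16, 0, 0, 16] -> [0, 0, 0, 32]  score +32 (running 32)
col 3: [32, 0, 64, 0] -> [0, 0, 32, 64]  score +0 (running 32)
Board after move:
 0 64  0  0
 0 16  0  0
 0 32  0 32
 2  4 32 64

Answer: 32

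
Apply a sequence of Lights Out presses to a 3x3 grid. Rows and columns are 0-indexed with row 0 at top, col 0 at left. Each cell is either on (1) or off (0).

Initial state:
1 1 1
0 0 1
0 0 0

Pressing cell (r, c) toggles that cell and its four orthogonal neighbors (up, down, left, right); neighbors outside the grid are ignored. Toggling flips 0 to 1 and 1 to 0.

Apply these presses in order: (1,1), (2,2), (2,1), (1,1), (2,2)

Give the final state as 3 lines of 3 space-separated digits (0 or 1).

Answer: 1 1 1
0 1 1
1 1 1

Derivation:
After press 1 at (1,1):
1 0 1
1 1 0
0 1 0

After press 2 at (2,2):
1 0 1
1 1 1
0 0 1

After press 3 at (2,1):
1 0 1
1 0 1
1 1 0

After press 4 at (1,1):
1 1 1
0 1 0
1 0 0

After press 5 at (2,2):
1 1 1
0 1 1
1 1 1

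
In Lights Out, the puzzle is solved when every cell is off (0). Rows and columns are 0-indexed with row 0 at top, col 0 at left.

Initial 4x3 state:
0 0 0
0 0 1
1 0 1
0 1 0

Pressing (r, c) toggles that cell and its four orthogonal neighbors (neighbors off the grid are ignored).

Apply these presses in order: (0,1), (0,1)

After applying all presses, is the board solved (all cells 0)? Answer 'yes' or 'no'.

Answer: no

Derivation:
After press 1 at (0,1):
1 1 1
0 1 1
1 0 1
0 1 0

After press 2 at (0,1):
0 0 0
0 0 1
1 0 1
0 1 0

Lights still on: 4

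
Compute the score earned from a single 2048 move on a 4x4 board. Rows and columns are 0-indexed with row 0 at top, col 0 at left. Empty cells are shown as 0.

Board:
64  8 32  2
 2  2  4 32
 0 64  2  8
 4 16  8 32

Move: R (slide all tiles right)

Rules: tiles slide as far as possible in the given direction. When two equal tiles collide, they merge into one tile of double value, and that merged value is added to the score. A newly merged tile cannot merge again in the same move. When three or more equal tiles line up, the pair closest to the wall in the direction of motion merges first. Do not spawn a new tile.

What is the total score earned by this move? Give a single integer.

Answer: 4

Derivation:
Slide right:
row 0: [64, 8, 32, 2] -> [64, 8, 32, 2]  score +0 (running 0)
row 1: [2, 2, 4, 32] -> [0, 4, 4, 32]  score +4 (running 4)
row 2: [0, 64, 2, 8] -> [0, 64, 2, 8]  score +0 (running 4)
row 3: [4, 16, 8, 32] -> [4, 16, 8, 32]  score +0 (running 4)
Board after move:
64  8 32  2
 0  4  4 32
 0 64  2  8
 4 16  8 32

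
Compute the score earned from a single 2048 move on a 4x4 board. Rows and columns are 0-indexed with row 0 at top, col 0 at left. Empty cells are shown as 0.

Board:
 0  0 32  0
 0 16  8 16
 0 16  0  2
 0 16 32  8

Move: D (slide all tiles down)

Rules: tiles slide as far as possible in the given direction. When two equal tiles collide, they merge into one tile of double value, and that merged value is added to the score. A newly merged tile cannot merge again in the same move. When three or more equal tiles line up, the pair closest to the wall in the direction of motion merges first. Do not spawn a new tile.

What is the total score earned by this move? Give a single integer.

Slide down:
col 0: [0, 0, 0, 0] -> [0, 0, 0, 0]  score +0 (running 0)
col 1: [0, 16, 16, 16] -> [0, 0, 16, 32]  score +32 (running 32)
col 2: [32, 8, 0, 32] -> [0, 32, 8, 32]  score +0 (running 32)
col 3: [0, 16, 2, 8] -> [0, 16, 2, 8]  score +0 (running 32)
Board after move:
 0  0  0  0
 0  0 32 16
 0 16  8  2
 0 32 32  8

Answer: 32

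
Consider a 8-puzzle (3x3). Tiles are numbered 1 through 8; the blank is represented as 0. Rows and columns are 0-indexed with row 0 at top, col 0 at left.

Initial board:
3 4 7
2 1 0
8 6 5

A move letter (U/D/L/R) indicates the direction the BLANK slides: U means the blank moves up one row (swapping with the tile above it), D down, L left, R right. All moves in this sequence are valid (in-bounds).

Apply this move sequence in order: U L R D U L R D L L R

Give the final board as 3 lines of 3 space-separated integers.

After move 1 (U):
3 4 0
2 1 7
8 6 5

After move 2 (L):
3 0 4
2 1 7
8 6 5

After move 3 (R):
3 4 0
2 1 7
8 6 5

After move 4 (D):
3 4 7
2 1 0
8 6 5

After move 5 (U):
3 4 0
2 1 7
8 6 5

After move 6 (L):
3 0 4
2 1 7
8 6 5

After move 7 (R):
3 4 0
2 1 7
8 6 5

After move 8 (D):
3 4 7
2 1 0
8 6 5

After move 9 (L):
3 4 7
2 0 1
8 6 5

After move 10 (L):
3 4 7
0 2 1
8 6 5

After move 11 (R):
3 4 7
2 0 1
8 6 5

Answer: 3 4 7
2 0 1
8 6 5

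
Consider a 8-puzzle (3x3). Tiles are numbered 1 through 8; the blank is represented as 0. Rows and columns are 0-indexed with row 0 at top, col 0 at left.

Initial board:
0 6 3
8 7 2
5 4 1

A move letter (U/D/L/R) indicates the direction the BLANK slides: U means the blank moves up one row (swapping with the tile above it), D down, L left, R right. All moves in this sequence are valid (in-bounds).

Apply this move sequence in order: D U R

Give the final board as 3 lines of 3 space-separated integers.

After move 1 (D):
8 6 3
0 7 2
5 4 1

After move 2 (U):
0 6 3
8 7 2
5 4 1

After move 3 (R):
6 0 3
8 7 2
5 4 1

Answer: 6 0 3
8 7 2
5 4 1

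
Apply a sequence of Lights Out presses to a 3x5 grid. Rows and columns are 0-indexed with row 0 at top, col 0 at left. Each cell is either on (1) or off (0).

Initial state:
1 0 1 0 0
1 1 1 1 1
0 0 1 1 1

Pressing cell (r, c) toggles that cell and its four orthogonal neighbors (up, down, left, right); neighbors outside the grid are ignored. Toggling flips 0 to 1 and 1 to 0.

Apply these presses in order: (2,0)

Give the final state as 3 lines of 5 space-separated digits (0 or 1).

After press 1 at (2,0):
1 0 1 0 0
0 1 1 1 1
1 1 1 1 1

Answer: 1 0 1 0 0
0 1 1 1 1
1 1 1 1 1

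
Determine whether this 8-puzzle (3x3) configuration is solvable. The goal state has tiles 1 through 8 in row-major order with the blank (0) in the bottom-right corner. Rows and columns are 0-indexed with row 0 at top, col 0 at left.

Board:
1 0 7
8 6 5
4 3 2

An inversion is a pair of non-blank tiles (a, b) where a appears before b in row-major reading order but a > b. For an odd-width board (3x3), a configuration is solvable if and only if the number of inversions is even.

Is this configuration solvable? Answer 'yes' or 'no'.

Answer: yes

Derivation:
Inversions (pairs i<j in row-major order where tile[i] > tile[j] > 0): 20
20 is even, so the puzzle is solvable.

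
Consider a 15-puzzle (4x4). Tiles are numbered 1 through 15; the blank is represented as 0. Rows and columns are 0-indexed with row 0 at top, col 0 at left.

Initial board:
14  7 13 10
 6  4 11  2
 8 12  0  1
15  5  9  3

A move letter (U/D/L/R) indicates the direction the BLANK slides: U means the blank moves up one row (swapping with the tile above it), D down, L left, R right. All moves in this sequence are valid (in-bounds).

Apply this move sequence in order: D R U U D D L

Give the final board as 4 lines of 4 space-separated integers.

Answer: 14  7 13 10
 6  4 11  2
 8 12  9  1
15  5  0  3

Derivation:
After move 1 (D):
14  7 13 10
 6  4 11  2
 8 12  9  1
15  5  0  3

After move 2 (R):
14  7 13 10
 6  4 11  2
 8 12  9  1
15  5  3  0

After move 3 (U):
14  7 13 10
 6  4 11  2
 8 12  9  0
15  5  3  1

After move 4 (U):
14  7 13 10
 6  4 11  0
 8 12  9  2
15  5  3  1

After move 5 (D):
14  7 13 10
 6  4 11  2
 8 12  9  0
15  5  3  1

After move 6 (D):
14  7 13 10
 6  4 11  2
 8 12  9  1
15  5  3  0

After move 7 (L):
14  7 13 10
 6  4 11  2
 8 12  9  1
15  5  0  3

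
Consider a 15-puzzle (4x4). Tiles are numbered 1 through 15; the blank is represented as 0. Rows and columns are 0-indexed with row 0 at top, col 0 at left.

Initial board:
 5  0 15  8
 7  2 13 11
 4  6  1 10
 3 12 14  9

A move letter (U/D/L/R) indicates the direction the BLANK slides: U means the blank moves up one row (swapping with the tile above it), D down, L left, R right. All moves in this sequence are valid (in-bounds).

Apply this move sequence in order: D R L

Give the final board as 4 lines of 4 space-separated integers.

After move 1 (D):
 5  2 15  8
 7  0 13 11
 4  6  1 10
 3 12 14  9

After move 2 (R):
 5  2 15  8
 7 13  0 11
 4  6  1 10
 3 12 14  9

After move 3 (L):
 5  2 15  8
 7  0 13 11
 4  6  1 10
 3 12 14  9

Answer:  5  2 15  8
 7  0 13 11
 4  6  1 10
 3 12 14  9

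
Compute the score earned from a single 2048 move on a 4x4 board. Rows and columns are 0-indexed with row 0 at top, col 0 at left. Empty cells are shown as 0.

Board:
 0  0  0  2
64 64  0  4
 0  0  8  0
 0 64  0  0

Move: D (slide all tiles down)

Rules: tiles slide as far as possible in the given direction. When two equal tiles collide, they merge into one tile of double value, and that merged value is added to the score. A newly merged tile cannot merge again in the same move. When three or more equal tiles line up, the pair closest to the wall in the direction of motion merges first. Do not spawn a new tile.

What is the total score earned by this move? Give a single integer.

Slide down:
col 0: [0, 64, 0, 0] -> [0, 0, 0, 64]  score +0 (running 0)
col 1: [0, 64, 0, 64] -> [0, 0, 0, 128]  score +128 (running 128)
col 2: [0, 0, 8, 0] -> [0, 0, 0, 8]  score +0 (running 128)
col 3: [2, 4, 0, 0] -> [0, 0, 2, 4]  score +0 (running 128)
Board after move:
  0   0   0   0
  0   0   0   0
  0   0   0   2
 64 128   8   4

Answer: 128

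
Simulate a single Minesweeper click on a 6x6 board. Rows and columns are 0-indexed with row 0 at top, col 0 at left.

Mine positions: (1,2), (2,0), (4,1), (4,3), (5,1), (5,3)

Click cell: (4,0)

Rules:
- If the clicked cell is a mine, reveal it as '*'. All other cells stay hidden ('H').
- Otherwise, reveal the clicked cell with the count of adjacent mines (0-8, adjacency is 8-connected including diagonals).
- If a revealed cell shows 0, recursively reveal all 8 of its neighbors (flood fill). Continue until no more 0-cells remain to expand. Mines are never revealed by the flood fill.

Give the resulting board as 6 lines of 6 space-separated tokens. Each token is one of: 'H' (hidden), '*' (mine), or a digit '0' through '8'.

H H H H H H
H H H H H H
H H H H H H
H H H H H H
2 H H H H H
H H H H H H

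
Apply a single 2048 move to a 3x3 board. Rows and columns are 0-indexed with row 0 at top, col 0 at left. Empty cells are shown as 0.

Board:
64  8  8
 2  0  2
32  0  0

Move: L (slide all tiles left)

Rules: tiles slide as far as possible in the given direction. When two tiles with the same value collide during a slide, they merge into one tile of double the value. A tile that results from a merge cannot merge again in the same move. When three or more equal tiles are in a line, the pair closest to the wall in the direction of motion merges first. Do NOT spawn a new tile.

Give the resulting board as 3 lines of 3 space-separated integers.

Answer: 64 16  0
 4  0  0
32  0  0

Derivation:
Slide left:
row 0: [64, 8, 8] -> [64, 16, 0]
row 1: [2, 0, 2] -> [4, 0, 0]
row 2: [32, 0, 0] -> [32, 0, 0]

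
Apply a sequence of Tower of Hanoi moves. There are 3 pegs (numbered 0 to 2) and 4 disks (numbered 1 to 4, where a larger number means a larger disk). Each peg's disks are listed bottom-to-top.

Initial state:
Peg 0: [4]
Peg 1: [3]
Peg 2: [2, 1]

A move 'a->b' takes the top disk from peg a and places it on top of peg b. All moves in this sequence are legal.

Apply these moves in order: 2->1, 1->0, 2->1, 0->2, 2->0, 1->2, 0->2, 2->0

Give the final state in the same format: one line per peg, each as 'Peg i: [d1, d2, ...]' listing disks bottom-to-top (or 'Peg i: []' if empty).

Answer: Peg 0: [4, 1]
Peg 1: [3]
Peg 2: [2]

Derivation:
After move 1 (2->1):
Peg 0: [4]
Peg 1: [3, 1]
Peg 2: [2]

After move 2 (1->0):
Peg 0: [4, 1]
Peg 1: [3]
Peg 2: [2]

After move 3 (2->1):
Peg 0: [4, 1]
Peg 1: [3, 2]
Peg 2: []

After move 4 (0->2):
Peg 0: [4]
Peg 1: [3, 2]
Peg 2: [1]

After move 5 (2->0):
Peg 0: [4, 1]
Peg 1: [3, 2]
Peg 2: []

After move 6 (1->2):
Peg 0: [4, 1]
Peg 1: [3]
Peg 2: [2]

After move 7 (0->2):
Peg 0: [4]
Peg 1: [3]
Peg 2: [2, 1]

After move 8 (2->0):
Peg 0: [4, 1]
Peg 1: [3]
Peg 2: [2]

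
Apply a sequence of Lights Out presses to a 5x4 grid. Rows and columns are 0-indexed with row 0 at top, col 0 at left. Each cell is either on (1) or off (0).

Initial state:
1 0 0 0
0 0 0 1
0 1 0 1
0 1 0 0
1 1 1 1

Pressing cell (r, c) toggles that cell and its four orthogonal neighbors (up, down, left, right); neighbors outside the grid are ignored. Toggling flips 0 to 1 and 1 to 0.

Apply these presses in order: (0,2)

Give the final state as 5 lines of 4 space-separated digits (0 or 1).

Answer: 1 1 1 1
0 0 1 1
0 1 0 1
0 1 0 0
1 1 1 1

Derivation:
After press 1 at (0,2):
1 1 1 1
0 0 1 1
0 1 0 1
0 1 0 0
1 1 1 1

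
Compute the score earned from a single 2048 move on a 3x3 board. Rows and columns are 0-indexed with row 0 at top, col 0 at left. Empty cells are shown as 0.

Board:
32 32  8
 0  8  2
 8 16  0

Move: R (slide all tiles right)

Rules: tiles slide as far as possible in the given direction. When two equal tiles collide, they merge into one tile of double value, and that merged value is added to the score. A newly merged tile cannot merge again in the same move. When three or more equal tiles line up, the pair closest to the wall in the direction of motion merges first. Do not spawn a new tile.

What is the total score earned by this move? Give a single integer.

Answer: 64

Derivation:
Slide right:
row 0: [32, 32, 8] -> [0, 64, 8]  score +64 (running 64)
row 1: [0, 8, 2] -> [0, 8, 2]  score +0 (running 64)
row 2: [8, 16, 0] -> [0, 8, 16]  score +0 (running 64)
Board after move:
 0 64  8
 0  8  2
 0  8 16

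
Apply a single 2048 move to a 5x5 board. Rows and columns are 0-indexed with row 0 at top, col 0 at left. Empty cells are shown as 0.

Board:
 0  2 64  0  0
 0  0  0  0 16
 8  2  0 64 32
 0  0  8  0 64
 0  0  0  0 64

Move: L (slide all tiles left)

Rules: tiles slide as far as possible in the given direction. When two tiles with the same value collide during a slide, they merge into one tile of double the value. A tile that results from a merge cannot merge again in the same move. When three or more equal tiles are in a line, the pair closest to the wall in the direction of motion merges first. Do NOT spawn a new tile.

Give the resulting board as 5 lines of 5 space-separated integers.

Slide left:
row 0: [0, 2, 64, 0, 0] -> [2, 64, 0, 0, 0]
row 1: [0, 0, 0, 0, 16] -> [16, 0, 0, 0, 0]
row 2: [8, 2, 0, 64, 32] -> [8, 2, 64, 32, 0]
row 3: [0, 0, 8, 0, 64] -> [8, 64, 0, 0, 0]
row 4: [0, 0, 0, 0, 64] -> [64, 0, 0, 0, 0]

Answer:  2 64  0  0  0
16  0  0  0  0
 8  2 64 32  0
 8 64  0  0  0
64  0  0  0  0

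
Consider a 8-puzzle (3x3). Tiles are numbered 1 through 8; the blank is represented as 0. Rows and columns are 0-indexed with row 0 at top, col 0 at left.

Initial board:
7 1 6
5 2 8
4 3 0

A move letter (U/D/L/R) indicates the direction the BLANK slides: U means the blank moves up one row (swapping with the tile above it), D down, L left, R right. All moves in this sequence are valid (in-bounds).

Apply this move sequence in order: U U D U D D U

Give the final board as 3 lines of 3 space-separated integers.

Answer: 7 1 6
5 2 0
4 3 8

Derivation:
After move 1 (U):
7 1 6
5 2 0
4 3 8

After move 2 (U):
7 1 0
5 2 6
4 3 8

After move 3 (D):
7 1 6
5 2 0
4 3 8

After move 4 (U):
7 1 0
5 2 6
4 3 8

After move 5 (D):
7 1 6
5 2 0
4 3 8

After move 6 (D):
7 1 6
5 2 8
4 3 0

After move 7 (U):
7 1 6
5 2 0
4 3 8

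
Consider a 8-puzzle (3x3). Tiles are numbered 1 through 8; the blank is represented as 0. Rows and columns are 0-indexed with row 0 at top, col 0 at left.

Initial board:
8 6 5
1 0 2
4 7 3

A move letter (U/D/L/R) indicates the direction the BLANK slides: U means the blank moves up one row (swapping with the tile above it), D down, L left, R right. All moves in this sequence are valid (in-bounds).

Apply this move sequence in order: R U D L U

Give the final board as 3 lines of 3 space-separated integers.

After move 1 (R):
8 6 5
1 2 0
4 7 3

After move 2 (U):
8 6 0
1 2 5
4 7 3

After move 3 (D):
8 6 5
1 2 0
4 7 3

After move 4 (L):
8 6 5
1 0 2
4 7 3

After move 5 (U):
8 0 5
1 6 2
4 7 3

Answer: 8 0 5
1 6 2
4 7 3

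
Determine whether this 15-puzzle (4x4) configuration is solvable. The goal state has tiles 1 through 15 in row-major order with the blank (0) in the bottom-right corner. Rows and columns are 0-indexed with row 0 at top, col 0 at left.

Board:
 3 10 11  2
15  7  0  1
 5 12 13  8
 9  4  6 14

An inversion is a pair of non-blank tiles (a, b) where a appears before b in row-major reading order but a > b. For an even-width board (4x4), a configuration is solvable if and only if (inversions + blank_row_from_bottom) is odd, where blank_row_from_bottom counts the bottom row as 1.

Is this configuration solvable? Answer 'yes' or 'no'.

Inversions: 46
Blank is in row 1 (0-indexed from top), which is row 3 counting from the bottom (bottom = 1).
46 + 3 = 49, which is odd, so the puzzle is solvable.

Answer: yes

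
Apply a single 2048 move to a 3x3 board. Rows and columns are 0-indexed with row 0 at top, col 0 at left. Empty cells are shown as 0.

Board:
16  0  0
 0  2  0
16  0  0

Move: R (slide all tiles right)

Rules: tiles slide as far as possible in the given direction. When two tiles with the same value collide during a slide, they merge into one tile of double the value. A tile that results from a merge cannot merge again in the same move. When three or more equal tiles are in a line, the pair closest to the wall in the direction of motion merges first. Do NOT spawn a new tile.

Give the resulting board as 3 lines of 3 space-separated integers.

Answer:  0  0 16
 0  0  2
 0  0 16

Derivation:
Slide right:
row 0: [16, 0, 0] -> [0, 0, 16]
row 1: [0, 2, 0] -> [0, 0, 2]
row 2: [16, 0, 0] -> [0, 0, 16]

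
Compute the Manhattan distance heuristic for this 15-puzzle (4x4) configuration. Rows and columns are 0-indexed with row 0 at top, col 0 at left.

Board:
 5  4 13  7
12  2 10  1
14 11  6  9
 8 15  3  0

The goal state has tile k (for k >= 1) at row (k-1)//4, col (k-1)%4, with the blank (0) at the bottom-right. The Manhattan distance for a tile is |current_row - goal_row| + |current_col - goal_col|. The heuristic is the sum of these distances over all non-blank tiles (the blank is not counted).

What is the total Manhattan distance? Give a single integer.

Answer: 38

Derivation:
Tile 5: (0,0)->(1,0) = 1
Tile 4: (0,1)->(0,3) = 2
Tile 13: (0,2)->(3,0) = 5
Tile 7: (0,3)->(1,2) = 2
Tile 12: (1,0)->(2,3) = 4
Tile 2: (1,1)->(0,1) = 1
Tile 10: (1,2)->(2,1) = 2
Tile 1: (1,3)->(0,0) = 4
Tile 14: (2,0)->(3,1) = 2
Tile 11: (2,1)->(2,2) = 1
Tile 6: (2,2)->(1,1) = 2
Tile 9: (2,3)->(2,0) = 3
Tile 8: (3,0)->(1,3) = 5
Tile 15: (3,1)->(3,2) = 1
Tile 3: (3,2)->(0,2) = 3
Sum: 1 + 2 + 5 + 2 + 4 + 1 + 2 + 4 + 2 + 1 + 2 + 3 + 5 + 1 + 3 = 38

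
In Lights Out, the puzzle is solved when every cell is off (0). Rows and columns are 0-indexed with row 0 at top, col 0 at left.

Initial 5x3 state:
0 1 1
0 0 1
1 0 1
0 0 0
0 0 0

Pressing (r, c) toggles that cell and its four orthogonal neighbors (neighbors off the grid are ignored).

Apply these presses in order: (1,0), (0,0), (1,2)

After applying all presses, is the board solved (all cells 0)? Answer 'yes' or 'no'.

Answer: yes

Derivation:
After press 1 at (1,0):
1 1 1
1 1 1
0 0 1
0 0 0
0 0 0

After press 2 at (0,0):
0 0 1
0 1 1
0 0 1
0 0 0
0 0 0

After press 3 at (1,2):
0 0 0
0 0 0
0 0 0
0 0 0
0 0 0

Lights still on: 0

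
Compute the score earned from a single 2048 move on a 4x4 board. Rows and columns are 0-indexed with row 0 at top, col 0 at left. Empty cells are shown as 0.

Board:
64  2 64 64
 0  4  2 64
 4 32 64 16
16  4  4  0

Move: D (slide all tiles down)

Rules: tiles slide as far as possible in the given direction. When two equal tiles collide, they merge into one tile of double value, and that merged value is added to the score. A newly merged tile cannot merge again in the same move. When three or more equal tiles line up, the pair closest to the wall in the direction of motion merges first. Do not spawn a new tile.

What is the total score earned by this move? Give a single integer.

Answer: 128

Derivation:
Slide down:
col 0: [64, 0, 4, 16] -> [0, 64, 4, 16]  score +0 (running 0)
col 1: [2, 4, 32, 4] -> [2, 4, 32, 4]  score +0 (running 0)
col 2: [64, 2, 64, 4] -> [64, 2, 64, 4]  score +0 (running 0)
col 3: [64, 64, 16, 0] -> [0, 0, 128, 16]  score +128 (running 128)
Board after move:
  0   2  64   0
 64   4   2   0
  4  32  64 128
 16   4   4  16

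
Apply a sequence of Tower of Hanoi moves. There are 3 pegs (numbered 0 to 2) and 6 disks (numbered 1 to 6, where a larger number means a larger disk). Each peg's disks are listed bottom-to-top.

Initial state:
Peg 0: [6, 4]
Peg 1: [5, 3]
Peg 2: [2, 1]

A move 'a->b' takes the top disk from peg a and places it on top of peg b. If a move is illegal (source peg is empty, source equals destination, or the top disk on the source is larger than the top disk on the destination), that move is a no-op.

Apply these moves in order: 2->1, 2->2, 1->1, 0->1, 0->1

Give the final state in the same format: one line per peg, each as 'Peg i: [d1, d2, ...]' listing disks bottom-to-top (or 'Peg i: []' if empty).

After move 1 (2->1):
Peg 0: [6, 4]
Peg 1: [5, 3, 1]
Peg 2: [2]

After move 2 (2->2):
Peg 0: [6, 4]
Peg 1: [5, 3, 1]
Peg 2: [2]

After move 3 (1->1):
Peg 0: [6, 4]
Peg 1: [5, 3, 1]
Peg 2: [2]

After move 4 (0->1):
Peg 0: [6, 4]
Peg 1: [5, 3, 1]
Peg 2: [2]

After move 5 (0->1):
Peg 0: [6, 4]
Peg 1: [5, 3, 1]
Peg 2: [2]

Answer: Peg 0: [6, 4]
Peg 1: [5, 3, 1]
Peg 2: [2]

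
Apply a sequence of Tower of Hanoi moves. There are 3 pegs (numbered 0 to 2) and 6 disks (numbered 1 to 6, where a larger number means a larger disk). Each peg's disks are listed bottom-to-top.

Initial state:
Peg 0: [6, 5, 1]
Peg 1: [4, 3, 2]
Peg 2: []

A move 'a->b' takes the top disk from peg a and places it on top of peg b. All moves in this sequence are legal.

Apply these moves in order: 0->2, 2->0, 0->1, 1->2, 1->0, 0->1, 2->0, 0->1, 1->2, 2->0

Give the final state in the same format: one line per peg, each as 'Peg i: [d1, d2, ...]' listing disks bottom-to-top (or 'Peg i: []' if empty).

After move 1 (0->2):
Peg 0: [6, 5]
Peg 1: [4, 3, 2]
Peg 2: [1]

After move 2 (2->0):
Peg 0: [6, 5, 1]
Peg 1: [4, 3, 2]
Peg 2: []

After move 3 (0->1):
Peg 0: [6, 5]
Peg 1: [4, 3, 2, 1]
Peg 2: []

After move 4 (1->2):
Peg 0: [6, 5]
Peg 1: [4, 3, 2]
Peg 2: [1]

After move 5 (1->0):
Peg 0: [6, 5, 2]
Peg 1: [4, 3]
Peg 2: [1]

After move 6 (0->1):
Peg 0: [6, 5]
Peg 1: [4, 3, 2]
Peg 2: [1]

After move 7 (2->0):
Peg 0: [6, 5, 1]
Peg 1: [4, 3, 2]
Peg 2: []

After move 8 (0->1):
Peg 0: [6, 5]
Peg 1: [4, 3, 2, 1]
Peg 2: []

After move 9 (1->2):
Peg 0: [6, 5]
Peg 1: [4, 3, 2]
Peg 2: [1]

After move 10 (2->0):
Peg 0: [6, 5, 1]
Peg 1: [4, 3, 2]
Peg 2: []

Answer: Peg 0: [6, 5, 1]
Peg 1: [4, 3, 2]
Peg 2: []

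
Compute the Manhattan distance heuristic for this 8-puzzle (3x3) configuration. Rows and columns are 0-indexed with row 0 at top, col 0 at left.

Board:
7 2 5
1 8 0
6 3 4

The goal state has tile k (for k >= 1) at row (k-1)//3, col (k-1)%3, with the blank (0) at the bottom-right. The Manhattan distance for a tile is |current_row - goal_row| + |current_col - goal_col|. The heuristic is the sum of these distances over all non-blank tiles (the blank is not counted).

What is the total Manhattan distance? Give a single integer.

Answer: 15

Derivation:
Tile 7: (0,0)->(2,0) = 2
Tile 2: (0,1)->(0,1) = 0
Tile 5: (0,2)->(1,1) = 2
Tile 1: (1,0)->(0,0) = 1
Tile 8: (1,1)->(2,1) = 1
Tile 6: (2,0)->(1,2) = 3
Tile 3: (2,1)->(0,2) = 3
Tile 4: (2,2)->(1,0) = 3
Sum: 2 + 0 + 2 + 1 + 1 + 3 + 3 + 3 = 15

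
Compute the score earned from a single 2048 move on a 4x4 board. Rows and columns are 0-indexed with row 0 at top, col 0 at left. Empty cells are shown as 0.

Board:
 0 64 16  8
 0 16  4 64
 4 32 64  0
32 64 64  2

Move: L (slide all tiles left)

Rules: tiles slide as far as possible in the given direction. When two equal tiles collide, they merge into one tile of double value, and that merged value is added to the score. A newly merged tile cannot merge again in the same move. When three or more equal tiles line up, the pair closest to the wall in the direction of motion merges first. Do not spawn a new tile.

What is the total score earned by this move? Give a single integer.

Answer: 128

Derivation:
Slide left:
row 0: [0, 64, 16, 8] -> [64, 16, 8, 0]  score +0 (running 0)
row 1: [0, 16, 4, 64] -> [16, 4, 64, 0]  score +0 (running 0)
row 2: [4, 32, 64, 0] -> [4, 32, 64, 0]  score +0 (running 0)
row 3: [32, 64, 64, 2] -> [32, 128, 2, 0]  score +128 (running 128)
Board after move:
 64  16   8   0
 16   4  64   0
  4  32  64   0
 32 128   2   0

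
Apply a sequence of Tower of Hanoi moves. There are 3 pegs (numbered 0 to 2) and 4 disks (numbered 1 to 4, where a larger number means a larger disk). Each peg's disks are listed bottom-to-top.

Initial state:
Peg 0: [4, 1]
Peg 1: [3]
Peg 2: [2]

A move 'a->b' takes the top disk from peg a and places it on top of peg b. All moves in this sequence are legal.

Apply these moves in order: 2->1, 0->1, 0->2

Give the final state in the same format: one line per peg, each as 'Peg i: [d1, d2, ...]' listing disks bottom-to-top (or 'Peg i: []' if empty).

Answer: Peg 0: []
Peg 1: [3, 2, 1]
Peg 2: [4]

Derivation:
After move 1 (2->1):
Peg 0: [4, 1]
Peg 1: [3, 2]
Peg 2: []

After move 2 (0->1):
Peg 0: [4]
Peg 1: [3, 2, 1]
Peg 2: []

After move 3 (0->2):
Peg 0: []
Peg 1: [3, 2, 1]
Peg 2: [4]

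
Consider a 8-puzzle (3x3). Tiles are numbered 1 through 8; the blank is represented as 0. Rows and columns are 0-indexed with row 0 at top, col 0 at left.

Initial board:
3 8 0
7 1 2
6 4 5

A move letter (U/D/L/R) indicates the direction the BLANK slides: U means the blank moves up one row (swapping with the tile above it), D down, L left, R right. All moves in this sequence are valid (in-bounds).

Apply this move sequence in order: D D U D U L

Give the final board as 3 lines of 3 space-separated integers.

Answer: 3 8 2
7 0 1
6 4 5

Derivation:
After move 1 (D):
3 8 2
7 1 0
6 4 5

After move 2 (D):
3 8 2
7 1 5
6 4 0

After move 3 (U):
3 8 2
7 1 0
6 4 5

After move 4 (D):
3 8 2
7 1 5
6 4 0

After move 5 (U):
3 8 2
7 1 0
6 4 5

After move 6 (L):
3 8 2
7 0 1
6 4 5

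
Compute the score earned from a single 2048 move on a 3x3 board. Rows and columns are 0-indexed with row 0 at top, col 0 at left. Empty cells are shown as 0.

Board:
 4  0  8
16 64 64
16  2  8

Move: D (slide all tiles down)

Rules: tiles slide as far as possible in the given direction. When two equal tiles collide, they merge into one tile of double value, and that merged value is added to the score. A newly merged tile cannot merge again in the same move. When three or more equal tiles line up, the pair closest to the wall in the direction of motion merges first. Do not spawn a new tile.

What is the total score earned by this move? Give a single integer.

Answer: 32

Derivation:
Slide down:
col 0: [4, 16, 16] -> [0, 4, 32]  score +32 (running 32)
col 1: [0, 64, 2] -> [0, 64, 2]  score +0 (running 32)
col 2: [8, 64, 8] -> [8, 64, 8]  score +0 (running 32)
Board after move:
 0  0  8
 4 64 64
32  2  8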